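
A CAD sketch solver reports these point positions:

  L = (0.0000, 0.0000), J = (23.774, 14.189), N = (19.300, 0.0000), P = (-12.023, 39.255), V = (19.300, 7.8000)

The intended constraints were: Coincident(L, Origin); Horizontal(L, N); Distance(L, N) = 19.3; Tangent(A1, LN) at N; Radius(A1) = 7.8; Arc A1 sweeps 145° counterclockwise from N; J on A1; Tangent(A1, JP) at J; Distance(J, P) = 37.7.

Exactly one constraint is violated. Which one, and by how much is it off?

Distance(J, P) = 37.7 — off by 6.00.

L = (0.00, 0.00) ✓; L.y = 0.00, N.y = 0.00 ✓; |LN| = 19.30 ✓; ∠(VN, NL) = 90.00° ✓; |VN| = 7.800 ✓; bearing(V→J) − bearing(V→N) = 145.0° ✓; |VJ| = 7.800 ✓; ∠(VJ, JP) = 90.00° ✓; |JP| = 43.70 ✗.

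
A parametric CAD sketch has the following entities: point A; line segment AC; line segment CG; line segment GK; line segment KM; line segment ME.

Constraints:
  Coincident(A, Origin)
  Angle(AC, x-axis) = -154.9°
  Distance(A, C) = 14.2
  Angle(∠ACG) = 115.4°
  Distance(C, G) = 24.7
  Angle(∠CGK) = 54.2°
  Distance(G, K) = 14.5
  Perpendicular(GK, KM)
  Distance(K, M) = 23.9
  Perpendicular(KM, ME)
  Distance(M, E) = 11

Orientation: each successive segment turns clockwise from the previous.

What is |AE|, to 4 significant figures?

25.73

The perpendicularity gives KM at right angles to GK, so KM runs at -75.30°; with |KM| = 23.9, M = (-11.83, -9.751). The perpendicularity gives ME at right angles to KM, so ME runs at -165.3°; with |ME| = 11.0, E = (-22.47, -12.54). Then |AE| = |E − A| = 25.73.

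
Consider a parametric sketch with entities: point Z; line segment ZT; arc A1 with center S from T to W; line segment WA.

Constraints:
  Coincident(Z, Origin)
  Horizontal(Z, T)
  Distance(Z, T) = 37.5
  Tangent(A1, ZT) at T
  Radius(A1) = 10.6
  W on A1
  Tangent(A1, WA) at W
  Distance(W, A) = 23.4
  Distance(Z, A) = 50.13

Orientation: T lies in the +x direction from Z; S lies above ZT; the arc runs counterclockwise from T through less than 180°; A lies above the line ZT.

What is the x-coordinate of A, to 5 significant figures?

34.740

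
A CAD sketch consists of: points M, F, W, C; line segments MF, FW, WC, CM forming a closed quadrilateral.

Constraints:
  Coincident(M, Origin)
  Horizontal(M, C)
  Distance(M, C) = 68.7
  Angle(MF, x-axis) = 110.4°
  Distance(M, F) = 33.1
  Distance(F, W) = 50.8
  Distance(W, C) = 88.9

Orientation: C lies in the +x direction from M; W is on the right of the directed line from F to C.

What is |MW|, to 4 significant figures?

26.48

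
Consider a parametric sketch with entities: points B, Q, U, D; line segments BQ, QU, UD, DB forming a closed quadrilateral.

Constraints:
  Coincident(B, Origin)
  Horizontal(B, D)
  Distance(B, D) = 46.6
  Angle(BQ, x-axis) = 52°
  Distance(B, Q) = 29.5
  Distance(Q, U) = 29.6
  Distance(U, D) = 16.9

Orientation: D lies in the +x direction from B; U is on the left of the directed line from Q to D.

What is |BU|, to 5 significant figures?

50.012

Checks: |QU| = 29.60 ✓; |UD| = 16.90 ✓.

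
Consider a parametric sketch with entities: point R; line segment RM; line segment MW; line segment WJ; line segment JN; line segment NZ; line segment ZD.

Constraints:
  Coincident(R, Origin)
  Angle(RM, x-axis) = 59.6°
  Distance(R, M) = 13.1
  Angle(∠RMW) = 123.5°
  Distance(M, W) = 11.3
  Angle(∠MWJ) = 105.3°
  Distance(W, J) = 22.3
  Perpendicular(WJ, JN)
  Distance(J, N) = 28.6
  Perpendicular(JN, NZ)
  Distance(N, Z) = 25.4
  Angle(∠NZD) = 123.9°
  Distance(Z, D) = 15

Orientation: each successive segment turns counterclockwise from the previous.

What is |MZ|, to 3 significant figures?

17.7

R is at the origin; RM runs at 59.6° with length 13.1, so M = (6.63, 11.3). ∠RMW = 123.5° gives MW at 116° from the x-axis; with |MW| = 11.3, W = (1.66, 21.4). ∠MWJ = 105.3° gives WJ at -169° from the x-axis; with |WJ| = 22.3, J = (-20.2, 17.3). The perpendicularity gives JN at right angles to WJ, so JN runs at -79.2°; with |JN| = 28.6, N = (-14.9, -10.8). The perpendicularity gives NZ at right angles to JN, so NZ runs at 10.8°; with |NZ| = 25.4, Z = (10.1, -6.07). Then |MZ| = |Z − M| = 17.7.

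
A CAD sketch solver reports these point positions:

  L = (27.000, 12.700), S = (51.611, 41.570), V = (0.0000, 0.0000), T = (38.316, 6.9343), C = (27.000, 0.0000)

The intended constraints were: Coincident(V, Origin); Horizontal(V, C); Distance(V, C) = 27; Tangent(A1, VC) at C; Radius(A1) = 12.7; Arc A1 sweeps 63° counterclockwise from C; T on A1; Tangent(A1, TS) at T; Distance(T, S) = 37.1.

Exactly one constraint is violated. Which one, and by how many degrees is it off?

Tangent(A1, TS) at T — off by 6.00°.

V = (0.00, 0.00) ✓; V.y = 0.00, C.y = 0.00 ✓; |VC| = 27.00 ✓; ∠(LC, CV) = 90.00° ✓; |LC| = 12.70 ✓; bearing(L→T) − bearing(L→C) = 63.00° ✓; |LT| = 12.70 ✓; ∠(LT, TS) = 84.00° ✗; |TS| = 37.10 ✓.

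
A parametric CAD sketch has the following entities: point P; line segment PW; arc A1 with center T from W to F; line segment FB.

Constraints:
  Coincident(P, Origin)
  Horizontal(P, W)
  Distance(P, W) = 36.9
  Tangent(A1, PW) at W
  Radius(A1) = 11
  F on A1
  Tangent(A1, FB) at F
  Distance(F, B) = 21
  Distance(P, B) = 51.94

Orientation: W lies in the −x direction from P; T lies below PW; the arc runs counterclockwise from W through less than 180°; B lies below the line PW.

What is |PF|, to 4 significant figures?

49.45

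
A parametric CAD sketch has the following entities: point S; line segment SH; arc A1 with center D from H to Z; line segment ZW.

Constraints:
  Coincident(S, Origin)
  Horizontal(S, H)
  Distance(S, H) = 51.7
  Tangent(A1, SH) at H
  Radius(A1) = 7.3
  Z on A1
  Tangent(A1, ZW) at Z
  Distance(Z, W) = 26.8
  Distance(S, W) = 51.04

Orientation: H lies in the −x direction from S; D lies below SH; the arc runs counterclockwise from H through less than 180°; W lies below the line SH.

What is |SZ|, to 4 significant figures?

58.46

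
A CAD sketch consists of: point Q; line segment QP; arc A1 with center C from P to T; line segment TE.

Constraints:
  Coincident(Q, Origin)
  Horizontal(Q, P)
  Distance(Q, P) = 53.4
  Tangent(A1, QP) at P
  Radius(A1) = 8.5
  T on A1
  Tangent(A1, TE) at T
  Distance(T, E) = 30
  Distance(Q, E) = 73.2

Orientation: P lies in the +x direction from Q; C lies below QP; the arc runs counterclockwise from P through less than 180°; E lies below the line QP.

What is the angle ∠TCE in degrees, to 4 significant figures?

74.18°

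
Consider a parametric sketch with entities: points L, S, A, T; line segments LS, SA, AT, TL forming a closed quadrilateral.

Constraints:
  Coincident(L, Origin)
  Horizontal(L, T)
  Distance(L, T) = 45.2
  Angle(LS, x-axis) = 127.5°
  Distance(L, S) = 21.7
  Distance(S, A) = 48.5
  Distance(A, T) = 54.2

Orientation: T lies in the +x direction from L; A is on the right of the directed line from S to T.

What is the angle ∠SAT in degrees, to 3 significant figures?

72.5°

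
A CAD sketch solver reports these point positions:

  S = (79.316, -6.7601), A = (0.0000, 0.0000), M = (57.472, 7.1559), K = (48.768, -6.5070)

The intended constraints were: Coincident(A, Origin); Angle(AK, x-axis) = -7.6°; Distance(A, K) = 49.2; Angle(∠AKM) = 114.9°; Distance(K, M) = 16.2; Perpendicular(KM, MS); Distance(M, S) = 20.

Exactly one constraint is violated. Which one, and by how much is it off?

Distance(M, S) = 20 — off by 5.90.

A = (0.00, 0.00) ✓; AK at -7.600° ✓; |AK| = 49.20 ✓; ∠AKM = 114.9° ✓; |KM| = 16.20 ✓; ∠(KM, MS) = 90.00° ✓; |MS| = 25.90 ✗.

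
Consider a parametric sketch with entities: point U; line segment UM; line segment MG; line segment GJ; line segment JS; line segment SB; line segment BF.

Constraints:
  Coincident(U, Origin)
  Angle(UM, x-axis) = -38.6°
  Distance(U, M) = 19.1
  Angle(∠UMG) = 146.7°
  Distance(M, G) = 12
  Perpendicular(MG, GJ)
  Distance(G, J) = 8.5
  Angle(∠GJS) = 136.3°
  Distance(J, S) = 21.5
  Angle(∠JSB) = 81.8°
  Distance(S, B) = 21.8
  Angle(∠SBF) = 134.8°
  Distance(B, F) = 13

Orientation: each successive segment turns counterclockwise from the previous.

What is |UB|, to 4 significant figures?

3.614

U is at the origin; UM runs at -38.6° with length 19.1, so M = (14.93, -11.92). ∠UMG = 146.7° gives MG at -5.300° from the x-axis; with |MG| = 12.0, G = (26.88, -13.02). MG is perpendicular to GJ, so GJ runs at 84.70°; with |GJ| = 8.5, J = (27.66, -4.561). ∠GJS = 136.3° gives JS at 128.4° from the x-axis; with |JS| = 21.5, S = (14.31, 12.29). ∠JSB = 81.8° gives SB at -133.4° from the x-axis; with |SB| = 21.8, B = (-0.6723, -3.551). Then |UB| = |B − U| = 3.614.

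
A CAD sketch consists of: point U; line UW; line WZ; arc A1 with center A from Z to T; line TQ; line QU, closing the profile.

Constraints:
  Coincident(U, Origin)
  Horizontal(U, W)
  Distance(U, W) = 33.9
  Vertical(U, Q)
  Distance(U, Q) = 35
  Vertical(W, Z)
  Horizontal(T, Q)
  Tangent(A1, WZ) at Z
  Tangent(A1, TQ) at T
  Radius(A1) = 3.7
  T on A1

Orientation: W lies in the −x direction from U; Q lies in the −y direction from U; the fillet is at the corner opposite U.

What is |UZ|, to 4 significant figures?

46.14

The virtual corner opposite U is at (-33.90, -35.00). Since A1 is tangent to WZ there, AZ ⟂ WZ and A1 meets TQ tangentially, so AT is at right angles to TQ, with radius 3.7, so the center A sits 3.7 in from both sides at A = (-30.20, -31.30). That places the tangent points at Z = (-33.90, -31.30) on WZ and T = (-30.20, -35.00) on TQ. Then |UZ| = |Z − U| = 46.14.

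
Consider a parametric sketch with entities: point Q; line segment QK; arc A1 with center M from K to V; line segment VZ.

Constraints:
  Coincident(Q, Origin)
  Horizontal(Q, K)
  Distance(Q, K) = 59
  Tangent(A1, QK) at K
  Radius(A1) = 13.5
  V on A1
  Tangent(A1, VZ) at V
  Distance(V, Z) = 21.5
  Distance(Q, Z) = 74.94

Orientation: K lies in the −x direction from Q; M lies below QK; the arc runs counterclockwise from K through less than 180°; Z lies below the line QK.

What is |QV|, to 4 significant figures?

73.94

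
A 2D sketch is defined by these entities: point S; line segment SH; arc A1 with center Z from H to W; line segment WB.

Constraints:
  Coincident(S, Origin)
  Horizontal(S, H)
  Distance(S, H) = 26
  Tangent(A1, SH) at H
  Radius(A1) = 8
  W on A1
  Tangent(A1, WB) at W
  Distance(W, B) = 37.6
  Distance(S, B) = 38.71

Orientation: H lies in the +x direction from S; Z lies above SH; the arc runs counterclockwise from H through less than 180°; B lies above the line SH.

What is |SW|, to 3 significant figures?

34.2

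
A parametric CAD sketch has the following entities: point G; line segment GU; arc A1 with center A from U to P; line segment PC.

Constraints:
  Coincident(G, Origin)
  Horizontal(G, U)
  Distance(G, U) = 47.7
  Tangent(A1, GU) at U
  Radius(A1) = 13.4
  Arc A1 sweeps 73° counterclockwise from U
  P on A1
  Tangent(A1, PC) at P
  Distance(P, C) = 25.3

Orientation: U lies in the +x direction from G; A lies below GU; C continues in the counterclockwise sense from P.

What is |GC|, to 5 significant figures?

43.471

On A1, U sits at bearing 90° from A; a 73° counterclockwise sweep puts P at bearing 163°, so P = A + 13.4·(cos 163°, sin 163°) = (34.886, -9.4822). Since A1 is tangent to PC there, AP ⟂ PC, so PC runs along (−sin 163°, cos 163°); with |PC| = 25.3, C = (27.489, -33.677). Then |GC| = |C − G| = 43.471.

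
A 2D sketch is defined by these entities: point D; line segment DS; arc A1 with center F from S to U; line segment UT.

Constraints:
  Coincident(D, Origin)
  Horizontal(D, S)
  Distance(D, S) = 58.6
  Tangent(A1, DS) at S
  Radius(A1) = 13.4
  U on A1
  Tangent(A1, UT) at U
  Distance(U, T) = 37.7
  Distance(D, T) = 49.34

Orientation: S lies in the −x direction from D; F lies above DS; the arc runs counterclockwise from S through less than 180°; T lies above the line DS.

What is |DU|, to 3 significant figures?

47.4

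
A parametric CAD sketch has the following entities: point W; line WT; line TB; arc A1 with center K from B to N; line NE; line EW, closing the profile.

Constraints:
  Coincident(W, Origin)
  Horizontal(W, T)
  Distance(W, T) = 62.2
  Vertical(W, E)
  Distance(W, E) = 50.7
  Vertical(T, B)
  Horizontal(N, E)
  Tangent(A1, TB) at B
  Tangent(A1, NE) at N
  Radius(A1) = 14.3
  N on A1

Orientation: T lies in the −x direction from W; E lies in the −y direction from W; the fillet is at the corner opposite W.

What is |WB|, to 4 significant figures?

72.07

The virtual corner opposite W is at (-62.20, -50.70). Since A1 is tangent to TB there, KB ⟂ TB and A1 meets NE tangentially, so KN is at right angles to NE, with radius 14.3, so the center K sits 14.3 in from both sides at K = (-47.90, -36.40). That places the tangent points at B = (-62.20, -36.40) on TB and N = (-47.90, -50.70) on NE. Then |WB| = |B − W| = 72.07.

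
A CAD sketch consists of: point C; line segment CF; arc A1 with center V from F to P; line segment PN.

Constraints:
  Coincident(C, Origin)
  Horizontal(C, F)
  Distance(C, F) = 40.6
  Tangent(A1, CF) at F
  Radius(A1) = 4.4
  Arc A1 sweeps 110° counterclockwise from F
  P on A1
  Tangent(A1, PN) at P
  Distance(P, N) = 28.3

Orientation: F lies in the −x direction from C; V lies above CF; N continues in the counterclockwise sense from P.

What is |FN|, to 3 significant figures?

33.0

C is at the origin; CF is horizontal with |CF| = 40.6 and F on the −x side, so F = (-40.6, 0.00). Since A1 is tangent to CF there, VF ⟂ CF, so V = F + (0, 4.4) = (-40.6, 4.40). On A1, F sits at bearing -90° from V; a 110° counterclockwise sweep puts P at bearing 20°, so P = V + 4.4·(cos 20°, sin 20°) = (-36.5, 5.90). Since A1 is tangent to PN there, VP ⟂ PN, so PN runs along (−sin 20°, cos 20°); with |PN| = 28.3, N = (-46.1, 32.5). Then |FN| = |N − F| = 33.0.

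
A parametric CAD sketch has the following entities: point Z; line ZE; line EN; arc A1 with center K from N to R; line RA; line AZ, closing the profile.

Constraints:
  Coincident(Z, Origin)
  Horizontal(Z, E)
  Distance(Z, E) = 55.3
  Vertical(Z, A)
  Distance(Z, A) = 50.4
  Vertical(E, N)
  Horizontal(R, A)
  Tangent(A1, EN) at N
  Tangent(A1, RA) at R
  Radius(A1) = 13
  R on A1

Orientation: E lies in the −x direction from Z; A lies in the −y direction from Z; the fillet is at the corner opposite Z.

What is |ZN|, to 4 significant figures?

66.76

The virtual corner opposite Z is at (-55.30, -50.40). Since A1 is tangent to EN there, KN ⟂ EN and tangency of A1 to RA means the radius KR is perpendicular to RA, with radius 13.0, so the center K sits 13.0 in from both sides at K = (-42.30, -37.40). That places the tangent points at N = (-55.30, -37.40) on EN and R = (-42.30, -50.40) on RA. Then |ZN| = |N − Z| = 66.76.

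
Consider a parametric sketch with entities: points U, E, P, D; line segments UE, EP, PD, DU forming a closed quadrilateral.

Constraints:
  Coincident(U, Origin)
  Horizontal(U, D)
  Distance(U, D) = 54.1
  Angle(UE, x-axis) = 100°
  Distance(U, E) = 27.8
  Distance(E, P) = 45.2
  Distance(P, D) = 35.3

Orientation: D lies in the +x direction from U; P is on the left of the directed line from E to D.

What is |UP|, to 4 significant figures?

51.55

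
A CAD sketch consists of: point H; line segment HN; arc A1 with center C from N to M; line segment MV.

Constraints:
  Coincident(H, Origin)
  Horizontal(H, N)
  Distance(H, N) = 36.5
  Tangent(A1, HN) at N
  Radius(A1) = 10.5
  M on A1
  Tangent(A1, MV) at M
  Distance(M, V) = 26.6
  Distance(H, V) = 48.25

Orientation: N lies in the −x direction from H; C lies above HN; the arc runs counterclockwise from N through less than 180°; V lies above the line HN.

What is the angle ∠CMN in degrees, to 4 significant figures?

41.36°

Checks: |CM| = 10.50 ✓; ∠(CM, MV) = 90.00° ✓; |MV| = 26.60 ✓; |HV| = 48.25 ✓.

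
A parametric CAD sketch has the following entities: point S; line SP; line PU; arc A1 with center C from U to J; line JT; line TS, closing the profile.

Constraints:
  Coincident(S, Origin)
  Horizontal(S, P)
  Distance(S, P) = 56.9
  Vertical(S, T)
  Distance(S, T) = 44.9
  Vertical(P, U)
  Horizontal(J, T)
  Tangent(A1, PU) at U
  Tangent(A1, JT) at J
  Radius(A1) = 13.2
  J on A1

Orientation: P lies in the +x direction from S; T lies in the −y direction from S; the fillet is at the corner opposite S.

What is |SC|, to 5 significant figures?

53.987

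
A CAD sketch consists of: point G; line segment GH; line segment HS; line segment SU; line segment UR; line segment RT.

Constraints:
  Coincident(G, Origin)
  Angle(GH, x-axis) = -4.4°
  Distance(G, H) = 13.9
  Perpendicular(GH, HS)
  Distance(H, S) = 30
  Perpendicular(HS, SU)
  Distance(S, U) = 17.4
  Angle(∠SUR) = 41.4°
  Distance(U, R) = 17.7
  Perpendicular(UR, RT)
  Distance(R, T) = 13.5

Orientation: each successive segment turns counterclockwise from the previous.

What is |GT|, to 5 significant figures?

34.024

∠SUR = 41.4° gives UR at -45.800° from the x-axis; with |UR| = 17.7, R = (11.152, 17.491). UR ⟂ RT, so RT runs at 44.200°; with |RT| = 13.5, T = (20.830, 26.903). Then |GT| = |T − G| = 34.024.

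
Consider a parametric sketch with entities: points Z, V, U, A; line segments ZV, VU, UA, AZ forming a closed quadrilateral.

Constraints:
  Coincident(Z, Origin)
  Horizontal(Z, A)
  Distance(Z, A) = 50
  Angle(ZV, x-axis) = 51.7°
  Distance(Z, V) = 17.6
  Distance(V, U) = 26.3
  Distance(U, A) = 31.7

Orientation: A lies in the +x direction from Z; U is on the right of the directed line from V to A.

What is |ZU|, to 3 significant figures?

22.9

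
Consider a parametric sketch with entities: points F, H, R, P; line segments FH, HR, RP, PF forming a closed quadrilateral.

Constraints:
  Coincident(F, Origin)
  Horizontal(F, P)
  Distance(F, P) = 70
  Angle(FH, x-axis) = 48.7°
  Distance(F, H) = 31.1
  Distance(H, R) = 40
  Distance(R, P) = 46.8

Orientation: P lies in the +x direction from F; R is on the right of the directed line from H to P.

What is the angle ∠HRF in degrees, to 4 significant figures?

50.09°

F is at the origin; FP is horizontal with |FP| = 70.0 and P in +x, so P = (70.0, 0). FH runs at 48.7° with |FH| = 31.1, so H = (20.53, 23.36). R is determined by |HR| = 40.0 and |RP| = 46.8 together: it lies at the intersection of circle(H, 40.0) and circle(P, 46.8). With |HP| = 54.71, the foot of the radical line on HP is 21.96 from H and the perpendicular offset is √(40.0² − 21.96²) = 33.43. Taking the right-of-HP solution: R = (26.11, -16.24).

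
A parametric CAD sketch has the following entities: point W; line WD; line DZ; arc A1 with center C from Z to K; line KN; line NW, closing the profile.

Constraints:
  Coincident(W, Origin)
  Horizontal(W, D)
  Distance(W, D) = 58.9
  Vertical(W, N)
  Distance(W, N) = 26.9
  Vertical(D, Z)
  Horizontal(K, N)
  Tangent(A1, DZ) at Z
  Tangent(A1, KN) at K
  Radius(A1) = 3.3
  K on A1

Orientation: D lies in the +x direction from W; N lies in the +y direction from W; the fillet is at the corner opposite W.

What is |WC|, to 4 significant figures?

60.40

W and N share the same x with |WN| = 26.9 and N on the +y side, so N = (0.000, 26.90). The virtual corner opposite W is at (58.90, 26.90). A1 meets DZ tangentially, so CZ is at right angles to DZ and tangency of A1 to KN means the radius CK is perpendicular to KN, with radius 3.3, so the center C sits 3.3 in from both sides at C = (55.60, 23.60). Then |WC| = |C − W| = 60.40.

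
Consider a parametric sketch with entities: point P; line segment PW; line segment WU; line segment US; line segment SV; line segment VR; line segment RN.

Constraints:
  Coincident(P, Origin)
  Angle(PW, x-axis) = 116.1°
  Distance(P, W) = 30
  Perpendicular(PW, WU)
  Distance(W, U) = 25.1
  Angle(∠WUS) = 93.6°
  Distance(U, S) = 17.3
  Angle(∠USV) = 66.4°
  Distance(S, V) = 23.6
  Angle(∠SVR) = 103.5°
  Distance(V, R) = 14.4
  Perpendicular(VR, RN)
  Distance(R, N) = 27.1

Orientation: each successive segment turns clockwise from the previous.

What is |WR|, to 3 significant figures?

7.61

P is at the origin; PW runs at 116.1° with length 30.0, so W = (-13.2, 26.9). PW is perpendicular to WU, so WU runs at 26.1°; with |WU| = 25.1, U = (9.34, 38.0). ∠WUS = 93.6° gives US at -60.3° from the x-axis; with |US| = 17.3, S = (17.9, 23.0). ∠USV = 66.4° gives SV at -174° from the x-axis; with |SV| = 23.6, V = (-5.55, 20.4). ∠SVR = 103.5° gives VR at 110° from the x-axis; with |VR| = 14.4, R = (-10.4, 34.0). Then |WR| = |R − W| = 7.61.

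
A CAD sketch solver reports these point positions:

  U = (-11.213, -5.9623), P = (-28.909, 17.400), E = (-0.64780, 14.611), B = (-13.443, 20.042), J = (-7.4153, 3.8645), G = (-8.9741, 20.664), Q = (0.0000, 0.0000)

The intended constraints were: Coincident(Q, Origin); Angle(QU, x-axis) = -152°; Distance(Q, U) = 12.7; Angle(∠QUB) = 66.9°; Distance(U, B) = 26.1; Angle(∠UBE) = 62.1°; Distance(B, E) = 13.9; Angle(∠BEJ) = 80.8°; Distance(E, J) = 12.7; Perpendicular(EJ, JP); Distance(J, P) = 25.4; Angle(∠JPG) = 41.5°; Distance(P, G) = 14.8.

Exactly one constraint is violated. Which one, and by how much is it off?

Distance(P, G) = 14.8 — off by 5.40.

Q = (0.00, 0.00) ✓; QU at -152.0° ✓; |QU| = 12.70 ✓; ∠QUB = 66.90° ✓; |UB| = 26.10 ✓; ∠UBE = 62.10° ✓; |BE| = 13.90 ✓; ∠BEJ = 80.80° ✓; |EJ| = 12.70 ✓; ∠(EJ, JP) = 90.00° ✓; |JP| = 25.40 ✓; ∠JPG = 41.50° ✓; |PG| = 20.20 ✗.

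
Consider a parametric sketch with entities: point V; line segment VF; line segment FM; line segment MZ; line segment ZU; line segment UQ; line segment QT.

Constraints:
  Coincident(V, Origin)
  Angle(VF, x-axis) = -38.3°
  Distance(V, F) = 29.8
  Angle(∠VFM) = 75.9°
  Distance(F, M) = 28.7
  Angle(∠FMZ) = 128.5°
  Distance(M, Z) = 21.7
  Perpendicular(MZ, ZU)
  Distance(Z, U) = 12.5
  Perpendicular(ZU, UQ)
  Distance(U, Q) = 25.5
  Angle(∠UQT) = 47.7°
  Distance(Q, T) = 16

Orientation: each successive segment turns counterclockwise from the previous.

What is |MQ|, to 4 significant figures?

13.06

V is at the origin; VF runs at -38.3° with length 29.8, so F = (23.39, -18.47). ∠VFM = 75.9° gives FM at 65.80° from the x-axis; with |FM| = 28.7, M = (35.15, 7.708). ∠FMZ = 128.5° gives MZ at 117.3° from the x-axis; with |MZ| = 21.7, Z = (25.20, 26.99). The perpendicularity gives ZU at right angles to MZ, so ZU runs at -152.7°; with |ZU| = 12.5, U = (14.09, 21.26). ZU is perpendicular to UQ, so UQ runs at -62.70°; with |UQ| = 25.5, Q = (25.79, -1.401). Then |MQ| = |Q − M| = 13.06.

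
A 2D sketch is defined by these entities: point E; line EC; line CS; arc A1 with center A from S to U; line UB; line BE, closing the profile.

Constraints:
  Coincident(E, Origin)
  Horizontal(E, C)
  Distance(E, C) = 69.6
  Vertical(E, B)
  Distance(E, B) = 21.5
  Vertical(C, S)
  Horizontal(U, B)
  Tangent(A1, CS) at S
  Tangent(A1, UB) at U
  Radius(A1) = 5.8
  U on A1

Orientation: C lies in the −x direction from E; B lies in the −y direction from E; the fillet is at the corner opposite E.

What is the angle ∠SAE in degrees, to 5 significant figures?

166.18°

The virtual corner opposite E is at (-69.600, -21.500). The tangent condition forces AS to be normal to CS and tangency of A1 to UB means the radius AU is perpendicular to UB, with radius 5.8, so the center A sits 5.8 in from both sides at A = (-63.800, -15.700). That places the tangent points at S = (-69.600, -15.700) on CS and U = (-63.800, -21.500) on UB. Then cos ∠SAE = AS·AE / (|AS||AE|), giving 166.18°.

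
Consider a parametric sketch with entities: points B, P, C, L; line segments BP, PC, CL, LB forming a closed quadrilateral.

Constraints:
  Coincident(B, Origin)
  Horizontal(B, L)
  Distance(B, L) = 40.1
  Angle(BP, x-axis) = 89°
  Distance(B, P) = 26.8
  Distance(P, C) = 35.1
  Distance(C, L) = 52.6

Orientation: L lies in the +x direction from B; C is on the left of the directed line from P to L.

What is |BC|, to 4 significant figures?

57.06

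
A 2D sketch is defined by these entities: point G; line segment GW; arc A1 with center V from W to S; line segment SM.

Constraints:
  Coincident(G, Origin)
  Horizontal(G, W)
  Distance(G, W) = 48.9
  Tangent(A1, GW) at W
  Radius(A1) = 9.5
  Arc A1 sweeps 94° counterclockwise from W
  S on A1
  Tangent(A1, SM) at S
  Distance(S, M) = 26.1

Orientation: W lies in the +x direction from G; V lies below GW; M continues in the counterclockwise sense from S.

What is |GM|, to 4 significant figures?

54.88

G is at the origin; GW is horizontal with |GW| = 48.9 and W on the +x side, so W = (48.90, 0.000). Since A1 is tangent to GW there, VW ⟂ GW, so V = W + (0, -9.5) = (48.90, -9.500). On A1, W sits at bearing 90° from V; a 94° counterclockwise sweep puts S at bearing 184°, so S = V + 9.5·(cos 184°, sin 184°) = (39.42, -10.16). Tangency of A1 to SM means the radius VS is perpendicular to SM, so SM runs along (−sin 184°, cos 184°); with |SM| = 26.1, M = (41.24, -36.20). Then |GM| = |M − G| = 54.88.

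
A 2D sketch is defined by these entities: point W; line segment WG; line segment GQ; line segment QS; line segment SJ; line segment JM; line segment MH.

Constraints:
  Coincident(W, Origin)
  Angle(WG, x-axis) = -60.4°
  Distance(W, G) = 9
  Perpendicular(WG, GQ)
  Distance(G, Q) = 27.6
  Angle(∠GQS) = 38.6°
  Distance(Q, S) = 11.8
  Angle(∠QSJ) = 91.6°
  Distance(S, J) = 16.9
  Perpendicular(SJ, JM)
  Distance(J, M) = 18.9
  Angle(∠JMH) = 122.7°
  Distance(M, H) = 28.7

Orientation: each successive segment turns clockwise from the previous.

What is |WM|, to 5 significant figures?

34.571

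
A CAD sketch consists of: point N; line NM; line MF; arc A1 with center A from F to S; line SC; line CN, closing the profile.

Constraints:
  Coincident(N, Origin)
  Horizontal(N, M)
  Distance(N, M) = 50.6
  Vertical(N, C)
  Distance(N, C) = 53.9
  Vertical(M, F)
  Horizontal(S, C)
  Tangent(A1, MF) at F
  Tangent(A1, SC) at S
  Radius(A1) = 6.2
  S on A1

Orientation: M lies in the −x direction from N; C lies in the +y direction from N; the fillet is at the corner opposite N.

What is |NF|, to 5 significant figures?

69.539

N is at the origin; NM is horizontal with |NM| = 50.6 and M on the −x side, so M = (-50.600, 0.0000). N and C share the same x with |NC| = 53.9 and C on the +y side, so C = (0.0000, 53.900). The virtual corner opposite N is at (-50.600, 53.900). The tangent condition forces AF to be normal to MF and tangency of A1 to SC means the radius AS is perpendicular to SC, with radius 6.2, so the center A sits 6.2 in from both sides at A = (-44.400, 47.700). That places the tangent points at F = (-50.600, 47.700) on MF and S = (-44.400, 53.900) on SC. Then |NF| = |F − N| = 69.539.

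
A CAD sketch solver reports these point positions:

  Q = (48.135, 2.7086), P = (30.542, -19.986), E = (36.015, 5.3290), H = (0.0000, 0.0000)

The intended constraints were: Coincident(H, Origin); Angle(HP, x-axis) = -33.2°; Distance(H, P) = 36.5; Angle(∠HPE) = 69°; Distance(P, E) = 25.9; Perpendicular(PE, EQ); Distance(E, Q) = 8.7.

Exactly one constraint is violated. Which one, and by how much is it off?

Distance(E, Q) = 8.7 — off by 3.70.

H = (0.00, 0.00) ✓; HP at -33.20° ✓; |HP| = 36.50 ✓; ∠HPE = 69.00° ✓; |PE| = 25.90 ✓; ∠(PE, EQ) = 90.00° ✓; |EQ| = 12.40 ✗.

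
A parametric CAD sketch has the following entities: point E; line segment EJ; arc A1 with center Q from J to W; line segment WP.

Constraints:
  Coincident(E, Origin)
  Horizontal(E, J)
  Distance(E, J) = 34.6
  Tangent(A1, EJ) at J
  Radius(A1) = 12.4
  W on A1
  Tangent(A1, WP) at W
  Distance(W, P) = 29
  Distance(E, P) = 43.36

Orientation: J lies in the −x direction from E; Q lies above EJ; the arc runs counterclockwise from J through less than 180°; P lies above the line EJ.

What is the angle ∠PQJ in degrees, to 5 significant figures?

148.70°

Checks: |QW| = 12.40 ✓; ∠(QW, WP) = 90.00° ✓; |WP| = 29.00 ✓; |EP| = 43.36 ✓.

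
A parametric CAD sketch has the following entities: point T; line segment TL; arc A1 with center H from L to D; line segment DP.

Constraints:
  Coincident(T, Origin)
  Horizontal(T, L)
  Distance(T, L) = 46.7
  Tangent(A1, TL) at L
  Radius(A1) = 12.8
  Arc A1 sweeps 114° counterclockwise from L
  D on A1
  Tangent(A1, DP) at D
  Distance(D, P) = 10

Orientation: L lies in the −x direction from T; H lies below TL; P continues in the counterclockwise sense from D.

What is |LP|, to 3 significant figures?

28.2

T is at the origin; T and L share the same y with |TL| = 46.7 and L on the −x side, so L = (-46.7, 0.00). Tangency of A1 to TL means the radius HL is perpendicular to TL, so H = L + (0, -12.8) = (-46.7, -12.8). On A1, L sits at bearing 90° from H; a 114° counterclockwise sweep puts D at bearing 204°, so D = H + 12.8·(cos 204°, sin 204°) = (-58.4, -18.0). The tangent condition forces HD to be normal to DP, so DP runs along (−sin 204°, cos 204°); with |DP| = 10.0, P = (-54.3, -27.1). Then |LP| = |P − L| = 28.2.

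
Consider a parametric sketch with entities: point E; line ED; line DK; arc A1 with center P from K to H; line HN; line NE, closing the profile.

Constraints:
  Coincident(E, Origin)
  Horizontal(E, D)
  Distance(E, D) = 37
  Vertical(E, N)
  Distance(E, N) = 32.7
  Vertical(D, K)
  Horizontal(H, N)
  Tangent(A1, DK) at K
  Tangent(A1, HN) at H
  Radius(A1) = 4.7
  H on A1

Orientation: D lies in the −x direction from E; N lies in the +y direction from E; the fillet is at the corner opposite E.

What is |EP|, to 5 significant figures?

42.747

E is at the origin; E and D share the same y with |ED| = 37.0 and D on the −x side, so D = (-37.000, 0.0000). E and N share the same x with |EN| = 32.7 and N on the +y side, so N = (0.0000, 32.700). The virtual corner opposite E is at (-37.000, 32.700). Tangency of A1 to DK means the radius PK is perpendicular to DK and A1 meets HN tangentially, so PH is at right angles to HN, with radius 4.7, so the center P sits 4.7 in from both sides at P = (-32.300, 28.000). Then |EP| = |P − E| = 42.747.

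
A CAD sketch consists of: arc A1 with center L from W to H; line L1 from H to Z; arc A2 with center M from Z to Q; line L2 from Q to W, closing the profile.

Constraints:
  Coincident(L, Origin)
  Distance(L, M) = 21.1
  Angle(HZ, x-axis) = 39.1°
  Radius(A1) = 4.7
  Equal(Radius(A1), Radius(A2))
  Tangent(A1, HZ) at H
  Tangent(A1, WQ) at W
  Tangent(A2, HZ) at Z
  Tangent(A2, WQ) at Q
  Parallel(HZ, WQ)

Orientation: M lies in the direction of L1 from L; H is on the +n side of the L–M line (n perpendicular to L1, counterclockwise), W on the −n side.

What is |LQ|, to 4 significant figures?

21.62

The slot axis is L1's direction at 39.1°, so u = (cos 39.1°, sin 39.1°) = (0.7760, 0.6307) and n = (−sin 39.1°, cos 39.1°) = (-0.6307, 0.7760). L is at the origin and M lies 21.1 along u from L, so M = 21.1·u = (16.37, 13.31). Tangency of A1 to both parallel lines with radius 4.7 puts H and W at L ± 4.7·n: H = (-2.964, 3.647), W = (2.964, -3.647). Equal radii place Z and Q the same way about M: Z = M + 4.7·n = (13.41, 16.95), Q = M − 4.7·n = (19.34, 9.660). Then |LQ| = |Q − L| = 21.62.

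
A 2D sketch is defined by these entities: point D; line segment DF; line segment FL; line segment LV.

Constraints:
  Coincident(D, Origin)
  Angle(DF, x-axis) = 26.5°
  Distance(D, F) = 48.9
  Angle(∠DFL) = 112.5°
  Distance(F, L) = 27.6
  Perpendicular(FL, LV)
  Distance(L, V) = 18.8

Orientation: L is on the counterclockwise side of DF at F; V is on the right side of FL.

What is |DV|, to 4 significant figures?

78.98

D is at the origin; DF runs at 26.5° with length 48.9, so F = 48.9·(cos 26.5°, sin 26.5°) = (43.76, 21.82). ∠DFL = 112.5°, so FL runs at 26.5° + (180° − 112.5°) = 94.00° from the x-axis; with |FL| = 27.6, L = F + 27.6·(cos 94.00°, sin 94.00°) = (41.84, 49.35). FL is perpendicular to LV; with |LV| = 18.8 on the right of FL, V = L + 18.8·(0.9976, 0.06976) = (60.59, 50.66). Then |DV| = |V − D| = 78.98.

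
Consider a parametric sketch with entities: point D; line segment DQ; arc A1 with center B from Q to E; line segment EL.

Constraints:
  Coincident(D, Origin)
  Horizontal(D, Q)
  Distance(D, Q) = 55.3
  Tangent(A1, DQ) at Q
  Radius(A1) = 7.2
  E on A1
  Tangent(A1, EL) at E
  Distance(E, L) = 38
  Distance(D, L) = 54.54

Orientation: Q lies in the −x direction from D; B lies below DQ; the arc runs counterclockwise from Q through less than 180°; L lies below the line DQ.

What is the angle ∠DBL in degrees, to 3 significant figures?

67.8°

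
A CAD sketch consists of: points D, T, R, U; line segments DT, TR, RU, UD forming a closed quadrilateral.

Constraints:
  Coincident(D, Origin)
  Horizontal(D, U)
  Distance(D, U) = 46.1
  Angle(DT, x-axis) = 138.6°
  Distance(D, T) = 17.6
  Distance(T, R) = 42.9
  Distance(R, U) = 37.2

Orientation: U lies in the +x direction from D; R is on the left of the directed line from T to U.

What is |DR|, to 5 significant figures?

39.770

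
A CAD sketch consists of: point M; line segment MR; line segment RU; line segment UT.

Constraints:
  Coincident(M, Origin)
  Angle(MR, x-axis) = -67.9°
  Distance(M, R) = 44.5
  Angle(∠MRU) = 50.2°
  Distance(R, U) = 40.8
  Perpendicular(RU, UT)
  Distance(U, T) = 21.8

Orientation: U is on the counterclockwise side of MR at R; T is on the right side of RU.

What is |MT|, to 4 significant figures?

57.33

M is at the origin; MR runs at -67.9° with length 44.5, so R = 44.5·(cos -67.9°, sin -67.9°) = (16.74, -41.23). ∠MRU = 50.2°, so RU runs at -67.9° + (180° − 50.2°) = 61.90° from the x-axis; with |RU| = 40.8, U = R + 40.8·(cos 61.90°, sin 61.90°) = (35.96, -5.240). The perpendicularity gives UT at right angles to RU; with |UT| = 21.8 on the right of RU, T = U + 21.8·(0.8821, -0.4710) = (55.19, -15.51). Then |MT| = |T − M| = 57.33.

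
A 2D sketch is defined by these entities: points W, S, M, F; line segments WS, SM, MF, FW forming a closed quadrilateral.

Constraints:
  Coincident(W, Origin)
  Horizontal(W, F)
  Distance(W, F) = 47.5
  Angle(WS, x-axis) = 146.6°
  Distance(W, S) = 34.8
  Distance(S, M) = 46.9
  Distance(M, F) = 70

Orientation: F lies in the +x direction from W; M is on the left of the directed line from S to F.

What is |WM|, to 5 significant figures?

53.797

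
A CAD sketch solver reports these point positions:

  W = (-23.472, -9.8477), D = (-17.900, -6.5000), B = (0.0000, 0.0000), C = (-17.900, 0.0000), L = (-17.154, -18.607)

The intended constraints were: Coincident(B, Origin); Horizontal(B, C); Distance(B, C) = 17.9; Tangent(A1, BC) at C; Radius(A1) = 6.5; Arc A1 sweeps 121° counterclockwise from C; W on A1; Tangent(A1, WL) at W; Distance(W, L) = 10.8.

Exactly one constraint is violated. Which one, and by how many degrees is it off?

Tangent(A1, WL) at W — off by 4.80°.

B = (0.00, 0.00) ✓; B.y = 0.00, C.y = 0.00 ✓; |BC| = 17.90 ✓; ∠(DC, CB) = 90.00° ✓; |DC| = 6.500 ✓; bearing(D→W) − bearing(D→C) = 121.0° ✓; |DW| = 6.500 ✓; ∠(DW, WL) = 85.20° ✗; |WL| = 10.80 ✓.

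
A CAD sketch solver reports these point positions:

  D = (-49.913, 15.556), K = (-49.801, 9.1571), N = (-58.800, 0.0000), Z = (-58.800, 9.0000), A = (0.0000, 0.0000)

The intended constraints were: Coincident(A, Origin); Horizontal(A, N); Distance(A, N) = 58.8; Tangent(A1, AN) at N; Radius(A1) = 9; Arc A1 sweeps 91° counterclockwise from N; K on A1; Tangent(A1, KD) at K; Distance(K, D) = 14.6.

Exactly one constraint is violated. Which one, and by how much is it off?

Distance(K, D) = 14.6 — off by 8.20.

A = (0.00, 0.00) ✓; A.y = 0.00, N.y = 0.00 ✓; |AN| = 58.80 ✓; ∠(ZN, NA) = 90.00° ✓; |ZN| = 9.000 ✓; bearing(Z→K) − bearing(Z→N) = 91.00° ✓; |ZK| = 9.000 ✓; ∠(ZK, KD) = 90.00° ✓; |KD| = 6.400 ✗.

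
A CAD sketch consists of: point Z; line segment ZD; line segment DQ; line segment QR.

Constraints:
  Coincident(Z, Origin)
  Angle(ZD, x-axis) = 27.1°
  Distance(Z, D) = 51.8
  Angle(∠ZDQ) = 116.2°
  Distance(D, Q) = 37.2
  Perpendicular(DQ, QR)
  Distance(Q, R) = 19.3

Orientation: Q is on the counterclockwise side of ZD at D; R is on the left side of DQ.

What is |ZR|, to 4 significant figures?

65.93

Z is at the origin; ZD runs at 27.1° with length 51.8, so D = 51.8·(cos 27.1°, sin 27.1°) = (46.11, 23.60). ∠ZDQ = 116.2°, so DQ runs at 27.1° + (180° − 116.2°) = 90.90° from the x-axis; with |DQ| = 37.2, Q = D + 37.2·(cos 90.90°, sin 90.90°) = (45.53, 60.79). DQ ⟂ QR; with |QR| = 19.3 on the left of DQ, R = Q + 19.3·(-0.9999, -0.01571) = (26.23, 60.49). Then |ZR| = |R − Z| = 65.93.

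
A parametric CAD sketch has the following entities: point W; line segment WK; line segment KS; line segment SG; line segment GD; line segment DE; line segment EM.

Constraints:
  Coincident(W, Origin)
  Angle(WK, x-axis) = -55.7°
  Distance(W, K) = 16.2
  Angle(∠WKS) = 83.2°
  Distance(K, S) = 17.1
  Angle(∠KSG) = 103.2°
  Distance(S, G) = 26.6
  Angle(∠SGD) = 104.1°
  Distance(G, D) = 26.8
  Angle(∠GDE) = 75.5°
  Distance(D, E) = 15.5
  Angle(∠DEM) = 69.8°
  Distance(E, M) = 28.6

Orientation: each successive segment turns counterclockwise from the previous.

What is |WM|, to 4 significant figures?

24.78

∠GDE = 75.5° gives DE at -61.70° from the x-axis; with |DE| = 15.5, E = (-9.110, 1.326). ∠DEM = 69.8° gives EM at 48.50° from the x-axis; with |EM| = 28.6, M = (9.841, 22.75). Then |WM| = |M − W| = 24.78.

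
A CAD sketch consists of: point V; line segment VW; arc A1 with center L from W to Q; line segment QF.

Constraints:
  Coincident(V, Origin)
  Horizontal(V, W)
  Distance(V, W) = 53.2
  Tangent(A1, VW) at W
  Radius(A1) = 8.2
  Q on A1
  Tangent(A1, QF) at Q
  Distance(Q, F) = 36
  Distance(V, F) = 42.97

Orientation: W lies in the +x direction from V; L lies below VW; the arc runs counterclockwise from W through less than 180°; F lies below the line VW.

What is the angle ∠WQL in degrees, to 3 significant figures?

61.7°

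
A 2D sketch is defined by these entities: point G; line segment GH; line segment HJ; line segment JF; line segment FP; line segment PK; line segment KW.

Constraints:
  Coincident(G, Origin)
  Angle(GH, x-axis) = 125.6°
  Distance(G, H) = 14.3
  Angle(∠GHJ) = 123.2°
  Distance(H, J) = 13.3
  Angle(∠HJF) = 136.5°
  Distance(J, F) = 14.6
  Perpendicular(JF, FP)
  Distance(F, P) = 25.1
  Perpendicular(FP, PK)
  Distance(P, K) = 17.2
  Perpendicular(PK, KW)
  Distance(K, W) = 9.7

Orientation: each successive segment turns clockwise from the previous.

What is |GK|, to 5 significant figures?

4.8665

G is at the origin; GH runs at 125.6° with length 14.3, so H = (-8.3244, 11.627). ∠GHJ = 123.2° gives HJ at 68.800° from the x-axis; with |HJ| = 13.3, J = (-3.5148, 24.027). ∠HJF = 136.5° gives JF at 25.300° from the x-axis; with |JF| = 14.6, F = (9.6849, 30.267). The perpendicularity gives FP at right angles to JF, so FP runs at -64.700°; with |FP| = 25.1, P = (20.412, 7.5742). FP is perpendicular to PK, so PK runs at -154.70°; with |PK| = 17.2, K = (4.8613, 0.22364). Then |GK| = |K − G| = 4.8665.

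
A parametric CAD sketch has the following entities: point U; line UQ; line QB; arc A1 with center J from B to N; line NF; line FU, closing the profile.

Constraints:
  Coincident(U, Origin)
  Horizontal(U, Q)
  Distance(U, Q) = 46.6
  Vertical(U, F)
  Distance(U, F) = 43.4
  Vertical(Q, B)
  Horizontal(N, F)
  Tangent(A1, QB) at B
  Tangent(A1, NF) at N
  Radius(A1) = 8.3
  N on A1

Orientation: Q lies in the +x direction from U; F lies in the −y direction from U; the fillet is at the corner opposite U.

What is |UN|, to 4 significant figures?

57.88

U is at the origin; UQ is horizontal with |UQ| = 46.6 and Q on the +x side, so Q = (46.60, 0.000). U and F share the same x with |UF| = 43.4 and F on the −y side, so F = (0.000, -43.40). The virtual corner opposite U is at (46.60, -43.40). The tangent condition forces JB to be normal to QB and since A1 is tangent to NF there, JN ⟂ NF, with radius 8.3, so the center J sits 8.3 in from both sides at J = (38.30, -35.10). That places the tangent points at B = (46.60, -35.10) on QB and N = (38.30, -43.40) on NF. Then |UN| = |N − U| = 57.88.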